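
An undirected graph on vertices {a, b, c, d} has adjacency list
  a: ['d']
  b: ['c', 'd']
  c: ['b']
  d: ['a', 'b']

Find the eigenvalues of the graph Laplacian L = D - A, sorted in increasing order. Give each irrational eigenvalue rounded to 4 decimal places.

[0, 0.5858, 2, 3.4142]

Reading degrees in the order [a, b, c, d] gives [1, 2, 1, 2]; set D = diag(1, 2, 1, 2) and form L = D - A. Diagonalising L (or applying a numerical eigensolver to the 4x4 matrix) gives the spectrum above.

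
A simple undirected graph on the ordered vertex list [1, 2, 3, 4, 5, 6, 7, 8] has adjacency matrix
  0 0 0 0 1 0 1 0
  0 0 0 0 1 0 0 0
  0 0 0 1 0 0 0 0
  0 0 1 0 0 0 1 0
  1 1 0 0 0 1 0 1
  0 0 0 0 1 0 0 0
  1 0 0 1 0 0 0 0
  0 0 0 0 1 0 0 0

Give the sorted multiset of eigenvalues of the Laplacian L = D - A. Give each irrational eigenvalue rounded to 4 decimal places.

With the vertex order [1, 2, 3, 4, 5, 6, 7, 8], the degrees are [2, 1, 1, 2, 4, 1, 2, 1], giving D = diag(2, 1, 1, 2, 4, 1, 2, 1) and L = D - A. Diagonalising L (or applying a numerical eigensolver to the 8x8 matrix) gives the spectrum above. The single zero eigenvalue shows the graph is connected. The largest eigenvalue, 5.0979, is at most the vertex count 8. The eigenvalues sum to 14, which equals trace(L) = 2|E|.

[0, 0.2023, 1, 1, 1, 2.2472, 3.4527, 5.0979]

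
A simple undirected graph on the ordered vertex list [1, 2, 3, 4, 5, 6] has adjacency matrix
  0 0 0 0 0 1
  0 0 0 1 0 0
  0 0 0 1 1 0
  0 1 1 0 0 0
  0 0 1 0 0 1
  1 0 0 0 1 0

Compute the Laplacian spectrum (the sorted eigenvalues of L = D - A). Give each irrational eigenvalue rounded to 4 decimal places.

Reading degrees in the order [1, 2, 3, 4, 5, 6] gives [1, 1, 2, 2, 2, 2]; set D = diag(1, 1, 2, 2, 2, 2) and form L = D - A. Diagonalising L (or applying a numerical eigensolver to the 6x6 matrix) gives the spectrum above. The single zero eigenvalue shows the graph is connected. By the matrix-tree theorem the graph has (1/6) * product of the nonzero eigenvalues = 1 spanning tree.

[0, 0.2679, 1, 2, 3, 3.7321]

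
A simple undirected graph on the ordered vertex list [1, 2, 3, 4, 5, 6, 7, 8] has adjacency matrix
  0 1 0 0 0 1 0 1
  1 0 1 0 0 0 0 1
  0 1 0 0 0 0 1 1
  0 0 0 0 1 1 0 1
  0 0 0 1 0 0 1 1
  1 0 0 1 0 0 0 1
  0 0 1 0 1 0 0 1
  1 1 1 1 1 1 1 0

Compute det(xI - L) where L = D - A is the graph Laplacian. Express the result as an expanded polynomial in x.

Each diagonal entry of L is the vertex degree and each off-diagonal entry is -1 where an edge is present, 0 otherwise; in the order [1, 2, 3, 4, 5, 6, 7, 8] the diagonal is [3, 3, 3, 3, 3, 3, 3, 7]. L has integer entries, so p(x) = det(xI - L) has integer coefficients. Expanding the determinant yields x^8 - 28x^7 + 322x^6 - 1974x^5 + 6965x^4 - 14126x^3 + 15225x^2 - 6728x. The constant term is 0 because L is singular (the all-ones vector lies in its kernel). The eigenvalues sum to 28, which equals trace(L) = 2|E|. There is one zero in the spectrum, matching the 1 component.

x^8 - 28x^7 + 322x^6 - 1974x^5 + 6965x^4 - 14126x^3 + 15225x^2 - 6728x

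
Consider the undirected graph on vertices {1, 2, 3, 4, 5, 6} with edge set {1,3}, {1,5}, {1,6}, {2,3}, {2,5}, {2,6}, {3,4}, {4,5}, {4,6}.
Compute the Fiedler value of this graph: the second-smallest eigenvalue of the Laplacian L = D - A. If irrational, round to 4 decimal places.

3

Reading degrees in the order [1, 2, 3, 4, 5, 6] gives [3, 3, 3, 3, 3, 3]; set D = diag(3, 3, 3, 3, 3, 3) and form L = D - A. Computing the eigenvalues of L and sorting gives [0, 3, 3, 3, 3, 6]. The Fiedler value lambda_2 = 3 is strictly positive, so the graph is connected.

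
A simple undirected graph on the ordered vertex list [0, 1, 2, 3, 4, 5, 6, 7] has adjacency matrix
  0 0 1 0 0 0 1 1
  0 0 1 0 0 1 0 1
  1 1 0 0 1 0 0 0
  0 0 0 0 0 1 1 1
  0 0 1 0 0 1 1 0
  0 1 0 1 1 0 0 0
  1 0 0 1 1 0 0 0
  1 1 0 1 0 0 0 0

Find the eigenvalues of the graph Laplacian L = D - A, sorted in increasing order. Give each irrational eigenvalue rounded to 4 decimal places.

[0, 2, 2, 2, 4, 4, 4, 6]

Each diagonal entry of L is the vertex degree and each off-diagonal entry is -1 where an edge is present, 0 otherwise; in the order [0, 1, 2, 3, 4, 5, 6, 7] the diagonal is [3, 3, 3, 3, 3, 3, 3, 3]. The multiplicity of 0 as a Laplacian eigenvalue equals the number of connected components. The single zero eigenvalue shows the graph is connected. There is one zero in the spectrum, matching the 1 component. The largest eigenvalue, 6, is at most the vertex count 8.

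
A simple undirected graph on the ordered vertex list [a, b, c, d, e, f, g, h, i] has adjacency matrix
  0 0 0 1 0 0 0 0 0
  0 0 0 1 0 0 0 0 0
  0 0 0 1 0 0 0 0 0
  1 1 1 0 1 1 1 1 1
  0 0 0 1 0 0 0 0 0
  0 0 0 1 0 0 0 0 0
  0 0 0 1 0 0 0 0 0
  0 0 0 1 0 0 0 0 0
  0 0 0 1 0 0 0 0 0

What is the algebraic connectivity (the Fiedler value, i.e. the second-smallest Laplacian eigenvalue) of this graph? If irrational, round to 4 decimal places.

1

With the vertex order [a, b, c, d, e, f, g, h, i], the degrees are [1, 1, 1, 8, 1, 1, 1, 1, 1], giving D = diag(1, 1, 1, 8, 1, 1, 1, 1, 1) and L = D - A. The sorted Laplacian eigenvalues are [0, 1, 1, 1, 1, 1, 1, 1, 9]; the algebraic connectivity is the second entry, 1.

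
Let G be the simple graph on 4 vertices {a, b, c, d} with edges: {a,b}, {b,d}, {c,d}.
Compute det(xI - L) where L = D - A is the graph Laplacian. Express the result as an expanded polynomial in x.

With the vertex order [a, b, c, d], the degrees are [1, 2, 1, 2], giving D = diag(1, 2, 1, 2) and L = D - A. Computing det(xI - L) by cofactor expansion (or equivalently via sum-over-permutations) gives x^4 - 6x^3 + 10x^2 - 4x. The constant term is 0 because L is singular (the all-ones vector lies in its kernel). There is one zero in the spectrum, matching the 1 component.

x^4 - 6x^3 + 10x^2 - 4x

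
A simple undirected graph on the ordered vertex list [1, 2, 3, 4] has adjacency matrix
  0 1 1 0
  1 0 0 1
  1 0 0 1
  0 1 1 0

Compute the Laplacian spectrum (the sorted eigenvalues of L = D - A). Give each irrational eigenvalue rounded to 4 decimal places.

With the vertex order [1, 2, 3, 4], the degrees are [2, 2, 2, 2], giving D = diag(2, 2, 2, 2) and L = D - A. The multiplicity of 0 as a Laplacian eigenvalue equals the number of connected components. The single zero eigenvalue shows the graph is connected. The largest eigenvalue, 4, is at most the vertex count 4.

[0, 2, 2, 4]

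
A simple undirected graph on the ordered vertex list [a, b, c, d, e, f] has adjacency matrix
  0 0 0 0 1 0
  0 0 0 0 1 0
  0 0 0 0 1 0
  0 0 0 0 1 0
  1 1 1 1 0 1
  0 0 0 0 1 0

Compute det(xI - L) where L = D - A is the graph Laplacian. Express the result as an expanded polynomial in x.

With the vertex order [a, b, c, d, e, f], the degrees are [1, 1, 1, 1, 5, 1], giving D = diag(1, 1, 1, 1, 5, 1) and L = D - A. Computing det(xI - L) by cofactor expansion (or equivalently via sum-over-permutations) gives x^6 - 10x^5 + 30x^4 - 40x^3 + 25x^2 - 6x. Since p(0) = det(-L) = 0, x divides p(x).

x^6 - 10x^5 + 30x^4 - 40x^3 + 25x^2 - 6x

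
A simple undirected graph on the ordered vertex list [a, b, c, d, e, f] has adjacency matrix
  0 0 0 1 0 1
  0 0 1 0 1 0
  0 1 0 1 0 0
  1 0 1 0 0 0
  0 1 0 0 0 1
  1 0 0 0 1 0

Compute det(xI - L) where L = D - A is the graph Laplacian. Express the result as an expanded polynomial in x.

x^6 - 12x^5 + 54x^4 - 112x^3 + 105x^2 - 36x

Each diagonal entry of L is the vertex degree and each off-diagonal entry is -1 where an edge is present, 0 otherwise; in the order [a, b, c, d, e, f] the diagonal is [2, 2, 2, 2, 2, 2]. The eigenvalues of L are [0, 1, 1, 3, 3, 4]; the characteristic polynomial is the product of (x - lambda_i), which multiplies out to x^6 - 12x^5 + 54x^4 - 112x^3 + 105x^2 - 36x. The coefficient of x^5 equals -trace(L) = -12, matching the sum of degrees. The largest eigenvalue, 4, is at most the vertex count 6.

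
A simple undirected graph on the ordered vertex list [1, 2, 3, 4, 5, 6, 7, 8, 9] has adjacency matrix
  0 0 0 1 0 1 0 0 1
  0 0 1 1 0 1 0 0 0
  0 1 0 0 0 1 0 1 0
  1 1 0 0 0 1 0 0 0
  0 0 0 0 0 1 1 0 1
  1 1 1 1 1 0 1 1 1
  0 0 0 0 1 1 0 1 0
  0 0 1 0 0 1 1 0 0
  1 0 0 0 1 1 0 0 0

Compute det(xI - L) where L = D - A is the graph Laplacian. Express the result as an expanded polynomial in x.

Each diagonal entry of L is the vertex degree and each off-diagonal entry is -1 where an edge is present, 0 otherwise; in the order [1, 2, 3, 4, 5, 6, 7, 8, 9] the diagonal is [3, 3, 3, 3, 3, 8, 3, 3, 3]. Computing det(xI - L) by cofactor expansion (or equivalently via sum-over-permutations) gives x^9 - 32x^8 + 428x^7 - 3136x^6 + 13786x^5 - 37232x^4 + 60276x^3 - 53424x^2 + 19845x. Since p(0) = det(-L) = 0, x divides p(x).

x^9 - 32x^8 + 428x^7 - 3136x^6 + 13786x^5 - 37232x^4 + 60276x^3 - 53424x^2 + 19845x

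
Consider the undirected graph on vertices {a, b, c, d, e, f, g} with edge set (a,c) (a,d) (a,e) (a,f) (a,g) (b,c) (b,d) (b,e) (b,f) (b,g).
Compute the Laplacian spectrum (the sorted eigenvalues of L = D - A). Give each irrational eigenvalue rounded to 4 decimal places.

Reading degrees in the order [a, b, c, d, e, f, g] gives [5, 5, 2, 2, 2, 2, 2]; set D = diag(5, 5, 2, 2, 2, 2, 2) and form L = D - A. Diagonalising L (or applying a numerical eigensolver to the 7x7 matrix) gives the spectrum above. The single zero eigenvalue shows the graph is connected. There is one zero in the spectrum, matching the 1 component.

[0, 2, 2, 2, 2, 5, 7]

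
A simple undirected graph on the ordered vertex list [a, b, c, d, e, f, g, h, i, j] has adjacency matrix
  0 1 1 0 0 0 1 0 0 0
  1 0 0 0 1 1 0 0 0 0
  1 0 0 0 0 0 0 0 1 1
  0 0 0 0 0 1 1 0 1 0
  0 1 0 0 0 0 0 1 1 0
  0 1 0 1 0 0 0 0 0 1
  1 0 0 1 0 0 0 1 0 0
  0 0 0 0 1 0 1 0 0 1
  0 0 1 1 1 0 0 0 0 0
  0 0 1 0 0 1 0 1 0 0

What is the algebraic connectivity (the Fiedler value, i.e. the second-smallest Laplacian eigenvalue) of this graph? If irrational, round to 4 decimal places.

2

Reading degrees in the order [a, b, c, d, e, f, g, h, i, j] gives [3, 3, 3, 3, 3, 3, 3, 3, 3, 3]; set D = diag(3, 3, 3, 3, 3, 3, 3, 3, 3, 3) and form L = D - A. Computing the eigenvalues of L and sorting gives [0, 2, 2, 2, 2, 2, 5, 5, 5, 5]. The Fiedler value lambda_2 = 2 is strictly positive, so the graph is connected. The largest eigenvalue, 5, is at most the vertex count 10.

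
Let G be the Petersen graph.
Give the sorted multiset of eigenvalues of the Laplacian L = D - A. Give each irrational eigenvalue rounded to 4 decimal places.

The graph has 10 vertices and degree multiset [3, 3, 3, 3, 3, 3, 3, 3, 3, 3]; D is the diagonal matrix of degrees and L = D - A. Diagonalising L (or applying a numerical eigensolver to the 10x10 matrix) gives the spectrum above. The single zero eigenvalue shows the graph is connected. There is one zero in the spectrum, matching the 1 component. By the matrix-tree theorem the graph has (1/10) * product of the nonzero eigenvalues = 2000 spanning trees.

[0, 2, 2, 2, 2, 2, 5, 5, 5, 5]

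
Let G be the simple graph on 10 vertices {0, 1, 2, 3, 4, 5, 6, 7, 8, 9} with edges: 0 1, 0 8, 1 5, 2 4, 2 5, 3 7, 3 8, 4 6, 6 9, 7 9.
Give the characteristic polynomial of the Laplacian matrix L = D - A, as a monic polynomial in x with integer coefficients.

x^10 - 20x^9 + 170x^8 - 800x^7 + 2275x^6 - 4004x^5 + 4290x^4 - 2640x^3 + 825x^2 - 100x

With the vertex order [0, 1, 2, 3, 4, 5, 6, 7, 8, 9], the degrees are [2, 2, 2, 2, 2, 2, 2, 2, 2, 2], giving D = diag(2, 2, 2, 2, 2, 2, 2, 2, 2, 2) and L = D - A. Computing det(xI - L) by cofactor expansion (or equivalently via sum-over-permutations) gives x^10 - 20x^9 + 170x^8 - 800x^7 + 2275x^6 - 4004x^5 + 4290x^4 - 2640x^3 + 825x^2 - 100x. Since p(0) = det(-L) = 0, x divides p(x). The eigenvalues sum to 20, which equals trace(L) = 2|E|. By the matrix-tree theorem the graph has (1/10) * product of the nonzero eigenvalues = 10 spanning trees.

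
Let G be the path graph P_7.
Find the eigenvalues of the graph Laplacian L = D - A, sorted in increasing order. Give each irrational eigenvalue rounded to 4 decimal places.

The graph has 7 vertices and degree multiset [2, 2, 2, 2, 2, 1, 1]; D is the diagonal matrix of degrees and L = D - A. Since every row of L sums to 0, the all-ones vector is in the kernel and 0 is an eigenvalue. The single zero eigenvalue shows the graph is connected. The eigenvalues sum to 12, which equals trace(L) = 2|E|.

[0, 0.1981, 0.7530, 1.5550, 2.4450, 3.2470, 3.8019]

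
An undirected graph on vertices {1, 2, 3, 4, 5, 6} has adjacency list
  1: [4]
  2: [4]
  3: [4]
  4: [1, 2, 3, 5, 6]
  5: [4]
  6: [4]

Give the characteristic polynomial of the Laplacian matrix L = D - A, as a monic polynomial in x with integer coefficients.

Each diagonal entry of L is the vertex degree and each off-diagonal entry is -1 where an edge is present, 0 otherwise; in the order [1, 2, 3, 4, 5, 6] the diagonal is [1, 1, 1, 5, 1, 1]. L has integer entries, so p(x) = det(xI - L) has integer coefficients. Expanding the determinant yields x^6 - 10x^5 + 30x^4 - 40x^3 + 25x^2 - 6x. The coefficient of x^5 equals -trace(L) = -10, matching the sum of degrees.

x^6 - 10x^5 + 30x^4 - 40x^3 + 25x^2 - 6x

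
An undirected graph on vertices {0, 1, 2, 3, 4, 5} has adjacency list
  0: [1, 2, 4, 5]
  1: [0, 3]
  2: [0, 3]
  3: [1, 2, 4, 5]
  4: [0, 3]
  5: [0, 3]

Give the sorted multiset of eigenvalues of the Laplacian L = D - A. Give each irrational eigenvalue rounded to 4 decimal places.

With the vertex order [0, 1, 2, 3, 4, 5], the degrees are [4, 2, 2, 4, 2, 2], giving D = diag(4, 2, 2, 4, 2, 2) and L = D - A. Diagonalising L (or applying a numerical eigensolver to the 6x6 matrix) gives the spectrum above. The eigenvalues sum to 16, which equals trace(L) = 2|E|.

[0, 2, 2, 2, 4, 6]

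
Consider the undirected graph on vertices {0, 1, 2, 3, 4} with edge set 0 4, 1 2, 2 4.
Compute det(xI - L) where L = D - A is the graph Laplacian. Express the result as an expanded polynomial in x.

x^5 - 6x^4 + 10x^3 - 4x^2

With the vertex order [0, 1, 2, 3, 4], the degrees are [1, 1, 2, 0, 2], giving D = diag(1, 1, 2, 0, 2) and L = D - A. L has integer entries, so p(x) = det(xI - L) has integer coefficients. Expanding the determinant yields x^5 - 6x^4 + 10x^3 - 4x^2. The coefficient of x^4 equals -trace(L) = -6, matching the sum of degrees.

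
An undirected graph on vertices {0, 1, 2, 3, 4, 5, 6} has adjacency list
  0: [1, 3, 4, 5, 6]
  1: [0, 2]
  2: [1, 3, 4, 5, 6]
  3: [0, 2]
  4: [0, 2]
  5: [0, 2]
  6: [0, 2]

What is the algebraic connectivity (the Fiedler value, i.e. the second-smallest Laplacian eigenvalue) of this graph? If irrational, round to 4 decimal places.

2

Each diagonal entry of L is the vertex degree and each off-diagonal entry is -1 where an edge is present, 0 otherwise; in the order [0, 1, 2, 3, 4, 5, 6] the diagonal is [5, 2, 5, 2, 2, 2, 2]. Computing the eigenvalues of L and sorting gives [0, 2, 2, 2, 2, 5, 7]. The Fiedler value lambda_2 = 2 is strictly positive, so the graph is connected. By the matrix-tree theorem the graph has (1/7) * product of the nonzero eigenvalues = 80 spanning trees. The largest eigenvalue, 7, is at most the vertex count 7.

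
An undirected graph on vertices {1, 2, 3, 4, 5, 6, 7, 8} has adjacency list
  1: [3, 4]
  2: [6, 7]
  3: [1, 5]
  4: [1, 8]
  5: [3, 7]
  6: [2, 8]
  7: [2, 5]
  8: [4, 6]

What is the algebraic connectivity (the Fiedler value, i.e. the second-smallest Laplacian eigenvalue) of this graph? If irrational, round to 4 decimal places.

0.5858

Each diagonal entry of L is the vertex degree and each off-diagonal entry is -1 where an edge is present, 0 otherwise; in the order [1, 2, 3, 4, 5, 6, 7, 8] the diagonal is [2, 2, 2, 2, 2, 2, 2, 2]. The smallest Laplacian eigenvalue is always 0. The next one, lambda_2 = 0.5858, measures how hard the graph is to disconnect: larger values mean better connectivity.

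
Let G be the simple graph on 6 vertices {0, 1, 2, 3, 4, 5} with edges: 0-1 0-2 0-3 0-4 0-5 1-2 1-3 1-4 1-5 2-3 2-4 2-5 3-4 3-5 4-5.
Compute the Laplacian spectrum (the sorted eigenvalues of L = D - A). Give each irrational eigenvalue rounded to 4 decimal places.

[0, 6, 6, 6, 6, 6]

With the vertex order [0, 1, 2, 3, 4, 5], the degrees are [5, 5, 5, 5, 5, 5], giving D = diag(5, 5, 5, 5, 5, 5) and L = D - A. Since every row of L sums to 0, the all-ones vector is in the kernel and 0 is an eigenvalue. The single zero eigenvalue shows the graph is connected.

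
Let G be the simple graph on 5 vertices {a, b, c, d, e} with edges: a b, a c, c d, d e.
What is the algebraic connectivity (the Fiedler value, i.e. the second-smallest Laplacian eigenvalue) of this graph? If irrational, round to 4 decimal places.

Reading degrees in the order [a, b, c, d, e] gives [2, 1, 2, 2, 1]; set D = diag(2, 1, 2, 2, 1) and form L = D - A. The smallest Laplacian eigenvalue is always 0. The next one, lambda_2 = 0.3820, measures how hard the graph is to disconnect: larger values mean better connectivity. By the matrix-tree theorem the graph has (1/5) * product of the nonzero eigenvalues = 1 spanning tree.

0.3820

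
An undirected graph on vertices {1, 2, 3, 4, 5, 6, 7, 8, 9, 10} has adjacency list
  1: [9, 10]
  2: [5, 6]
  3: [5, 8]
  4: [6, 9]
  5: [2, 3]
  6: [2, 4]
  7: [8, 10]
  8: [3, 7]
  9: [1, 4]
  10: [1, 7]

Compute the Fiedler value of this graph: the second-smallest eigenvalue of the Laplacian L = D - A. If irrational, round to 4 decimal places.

Reading degrees in the order [1, 2, 3, 4, 5, 6, 7, 8, 9, 10] gives [2, 2, 2, 2, 2, 2, 2, 2, 2, 2]; set D = diag(2, 2, 2, 2, 2, 2, 2, 2, 2, 2) and form L = D - A. The smallest Laplacian eigenvalue is always 0. The next one, lambda_2 = 0.3820, measures how hard the graph is to disconnect: larger values mean better connectivity. By the matrix-tree theorem the graph has (1/10) * product of the nonzero eigenvalues = 10 spanning trees.

0.3820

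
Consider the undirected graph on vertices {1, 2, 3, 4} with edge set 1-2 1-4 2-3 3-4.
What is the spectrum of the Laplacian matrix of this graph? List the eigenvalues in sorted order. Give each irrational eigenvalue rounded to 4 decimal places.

Reading degrees in the order [1, 2, 3, 4] gives [2, 2, 2, 2]; set D = diag(2, 2, 2, 2) and form L = D - A. The multiplicity of 0 as a Laplacian eigenvalue equals the number of connected components. The largest eigenvalue, 4, is at most the vertex count 4.

[0, 2, 2, 4]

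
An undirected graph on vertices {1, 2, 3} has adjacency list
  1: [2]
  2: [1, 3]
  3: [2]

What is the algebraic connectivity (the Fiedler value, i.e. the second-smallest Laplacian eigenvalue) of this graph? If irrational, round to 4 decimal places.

1

Each diagonal entry of L is the vertex degree and each off-diagonal entry is -1 where an edge is present, 0 otherwise; in the order [1, 2, 3] the diagonal is [1, 2, 1]. Computing the eigenvalues of L and sorting gives [0, 1, 3]. The Fiedler value lambda_2 = 1 is strictly positive, so the graph is connected. The largest eigenvalue, 3, is at most the vertex count 3.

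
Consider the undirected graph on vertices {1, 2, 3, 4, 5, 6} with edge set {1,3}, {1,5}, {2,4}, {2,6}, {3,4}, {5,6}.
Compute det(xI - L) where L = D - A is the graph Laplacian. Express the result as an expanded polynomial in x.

x^6 - 12x^5 + 54x^4 - 112x^3 + 105x^2 - 36x

With the vertex order [1, 2, 3, 4, 5, 6], the degrees are [2, 2, 2, 2, 2, 2], giving D = diag(2, 2, 2, 2, 2, 2) and L = D - A. L has integer entries, so p(x) = det(xI - L) has integer coefficients. Expanding the determinant yields x^6 - 12x^5 + 54x^4 - 112x^3 + 105x^2 - 36x. Since p(0) = det(-L) = 0, x divides p(x). The largest eigenvalue, 4, is at most the vertex count 6.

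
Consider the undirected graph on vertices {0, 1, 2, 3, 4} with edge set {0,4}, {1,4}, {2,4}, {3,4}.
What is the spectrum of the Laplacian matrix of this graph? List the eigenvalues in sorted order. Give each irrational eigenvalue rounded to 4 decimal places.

[0, 1, 1, 1, 5]

With the vertex order [0, 1, 2, 3, 4], the degrees are [1, 1, 1, 1, 4], giving D = diag(1, 1, 1, 1, 4) and L = D - A. The multiplicity of 0 as a Laplacian eigenvalue equals the number of connected components. The eigenvalues sum to 8, which equals trace(L) = 2|E|. By the matrix-tree theorem the graph has (1/5) * product of the nonzero eigenvalues = 1 spanning tree.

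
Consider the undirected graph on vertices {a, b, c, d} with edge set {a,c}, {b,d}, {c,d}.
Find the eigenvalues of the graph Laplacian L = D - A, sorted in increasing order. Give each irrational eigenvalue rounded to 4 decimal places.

[0, 0.5858, 2, 3.4142]

Each diagonal entry of L is the vertex degree and each off-diagonal entry is -1 where an edge is present, 0 otherwise; in the order [a, b, c, d] the diagonal is [1, 1, 2, 2]. Since every row of L sums to 0, the all-ones vector is in the kernel and 0 is an eigenvalue. By the matrix-tree theorem the graph has (1/4) * product of the nonzero eigenvalues = 1 spanning tree. The eigenvalues sum to 6, which equals trace(L) = 2|E|.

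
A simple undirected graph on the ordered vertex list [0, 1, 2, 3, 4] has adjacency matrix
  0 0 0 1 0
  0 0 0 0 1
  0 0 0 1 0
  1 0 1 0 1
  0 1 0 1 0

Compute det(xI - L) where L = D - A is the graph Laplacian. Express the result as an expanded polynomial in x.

x^5 - 8x^4 + 20x^3 - 18x^2 + 5x

Reading degrees in the order [0, 1, 2, 3, 4] gives [1, 1, 1, 3, 2]; set D = diag(1, 1, 1, 3, 2) and form L = D - A. L has integer entries, so p(x) = det(xI - L) has integer coefficients. Expanding the determinant yields x^5 - 8x^4 + 20x^3 - 18x^2 + 5x. The constant term is 0 because L is singular (the all-ones vector lies in its kernel). The largest eigenvalue, 4.1701, is at most the vertex count 5. There is one zero in the spectrum, matching the 1 component.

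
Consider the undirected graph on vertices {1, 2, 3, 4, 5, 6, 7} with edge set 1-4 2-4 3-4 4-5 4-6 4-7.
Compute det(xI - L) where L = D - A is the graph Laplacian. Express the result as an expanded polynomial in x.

Each diagonal entry of L is the vertex degree and each off-diagonal entry is -1 where an edge is present, 0 otherwise; in the order [1, 2, 3, 4, 5, 6, 7] the diagonal is [1, 1, 1, 6, 1, 1, 1]. L has integer entries, so p(x) = det(xI - L) has integer coefficients. Expanding the determinant yields x^7 - 12x^6 + 45x^5 - 80x^4 + 75x^3 - 36x^2 + 7x. The coefficient of x^6 equals -trace(L) = -12, matching the sum of degrees.

x^7 - 12x^6 + 45x^5 - 80x^4 + 75x^3 - 36x^2 + 7x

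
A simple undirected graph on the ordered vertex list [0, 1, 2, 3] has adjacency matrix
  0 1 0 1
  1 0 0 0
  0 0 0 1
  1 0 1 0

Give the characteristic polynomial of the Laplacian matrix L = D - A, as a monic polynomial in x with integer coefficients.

x^4 - 6x^3 + 10x^2 - 4x

Each diagonal entry of L is the vertex degree and each off-diagonal entry is -1 where an edge is present, 0 otherwise; in the order [0, 1, 2, 3] the diagonal is [2, 1, 1, 2]. L has integer entries, so p(x) = det(xI - L) has integer coefficients. Expanding the determinant yields x^4 - 6x^3 + 10x^2 - 4x. The constant term is 0 because L is singular (the all-ones vector lies in its kernel).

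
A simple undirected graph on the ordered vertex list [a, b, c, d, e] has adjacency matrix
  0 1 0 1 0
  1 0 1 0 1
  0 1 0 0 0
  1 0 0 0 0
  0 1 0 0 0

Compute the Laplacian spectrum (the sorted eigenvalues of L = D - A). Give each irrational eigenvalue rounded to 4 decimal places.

[0, 0.5188, 1, 2.3111, 4.1701]

Each diagonal entry of L is the vertex degree and each off-diagonal entry is -1 where an edge is present, 0 otherwise; in the order [a, b, c, d, e] the diagonal is [2, 3, 1, 1, 1]. Diagonalising L (or applying a numerical eigensolver to the 5x5 matrix) gives the spectrum above. The single zero eigenvalue shows the graph is connected. By the matrix-tree theorem the graph has (1/5) * product of the nonzero eigenvalues = 1 spanning tree. There is one zero in the spectrum, matching the 1 component.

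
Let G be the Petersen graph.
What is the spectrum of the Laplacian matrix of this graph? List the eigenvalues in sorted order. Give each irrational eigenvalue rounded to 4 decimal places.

The graph has 10 vertices and degree multiset [3, 3, 3, 3, 3, 3, 3, 3, 3, 3]; D is the diagonal matrix of degrees and L = D - A. The multiplicity of 0 as a Laplacian eigenvalue equals the number of connected components. There is one zero in the spectrum, matching the 1 component.

[0, 2, 2, 2, 2, 2, 5, 5, 5, 5]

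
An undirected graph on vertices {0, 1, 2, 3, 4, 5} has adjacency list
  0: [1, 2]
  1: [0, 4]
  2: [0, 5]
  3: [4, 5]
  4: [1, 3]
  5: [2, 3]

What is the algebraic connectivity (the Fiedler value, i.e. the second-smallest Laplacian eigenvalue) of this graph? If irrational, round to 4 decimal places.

Each diagonal entry of L is the vertex degree and each off-diagonal entry is -1 where an edge is present, 0 otherwise; in the order [0, 1, 2, 3, 4, 5] the diagonal is [2, 2, 2, 2, 2, 2]. The sorted Laplacian eigenvalues are [0, 1, 1, 3, 3, 4]; the algebraic connectivity is the second entry, 1. The largest eigenvalue, 4, is at most the vertex count 6. There is one zero in the spectrum, matching the 1 component.

1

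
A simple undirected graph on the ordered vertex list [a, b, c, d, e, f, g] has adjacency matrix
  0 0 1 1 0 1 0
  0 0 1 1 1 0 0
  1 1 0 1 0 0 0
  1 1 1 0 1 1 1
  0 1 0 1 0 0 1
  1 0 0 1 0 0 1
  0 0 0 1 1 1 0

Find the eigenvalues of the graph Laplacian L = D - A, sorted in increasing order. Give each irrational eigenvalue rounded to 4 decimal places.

[0, 2, 2, 4, 4, 5, 7]

With the vertex order [a, b, c, d, e, f, g], the degrees are [3, 3, 3, 6, 3, 3, 3], giving D = diag(3, 3, 3, 6, 3, 3, 3) and L = D - A. The multiplicity of 0 as a Laplacian eigenvalue equals the number of connected components. The single zero eigenvalue shows the graph is connected.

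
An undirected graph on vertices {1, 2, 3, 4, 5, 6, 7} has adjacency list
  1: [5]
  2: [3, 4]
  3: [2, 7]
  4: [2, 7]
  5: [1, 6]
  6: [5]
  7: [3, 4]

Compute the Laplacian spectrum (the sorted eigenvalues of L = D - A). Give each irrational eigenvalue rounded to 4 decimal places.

[0, 0, 1, 2, 2, 3, 4]

Each diagonal entry of L is the vertex degree and each off-diagonal entry is -1 where an edge is present, 0 otherwise; in the order [1, 2, 3, 4, 5, 6, 7] the diagonal is [1, 2, 2, 2, 2, 1, 2]. L is symmetric positive semidefinite, so every eigenvalue is real and nonnegative. The 2 zero eigenvalues correspond to the 2 connected components. There are 2 zeros in the spectrum, matching the 2 components.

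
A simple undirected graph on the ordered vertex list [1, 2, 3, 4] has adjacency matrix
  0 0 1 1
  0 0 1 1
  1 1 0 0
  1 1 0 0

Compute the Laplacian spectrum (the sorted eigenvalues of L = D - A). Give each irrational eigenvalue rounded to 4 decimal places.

Reading degrees in the order [1, 2, 3, 4] gives [2, 2, 2, 2]; set D = diag(2, 2, 2, 2) and form L = D - A. Since every row of L sums to 0, the all-ones vector is in the kernel and 0 is an eigenvalue. The single zero eigenvalue shows the graph is connected. There is one zero in the spectrum, matching the 1 component.

[0, 2, 2, 4]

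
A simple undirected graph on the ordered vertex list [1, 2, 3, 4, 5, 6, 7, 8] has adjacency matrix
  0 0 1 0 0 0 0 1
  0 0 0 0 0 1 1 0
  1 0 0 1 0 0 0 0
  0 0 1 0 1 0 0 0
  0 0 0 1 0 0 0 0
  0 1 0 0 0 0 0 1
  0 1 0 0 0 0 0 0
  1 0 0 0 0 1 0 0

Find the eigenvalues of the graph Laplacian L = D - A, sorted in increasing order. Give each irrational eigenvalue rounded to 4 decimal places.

[0, 0.1522, 0.5858, 1.2346, 2, 2.7654, 3.4142, 3.8478]

Each diagonal entry of L is the vertex degree and each off-diagonal entry is -1 where an edge is present, 0 otherwise; in the order [1, 2, 3, 4, 5, 6, 7, 8] the diagonal is [2, 2, 2, 2, 1, 2, 1, 2]. L is symmetric positive semidefinite, so every eigenvalue is real and nonnegative. The eigenvalues sum to 14, which equals trace(L) = 2|E|.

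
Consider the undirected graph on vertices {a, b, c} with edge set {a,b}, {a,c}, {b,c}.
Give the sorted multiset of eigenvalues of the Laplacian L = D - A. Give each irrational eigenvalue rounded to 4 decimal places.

[0, 3, 3]

With the vertex order [a, b, c], the degrees are [2, 2, 2], giving D = diag(2, 2, 2) and L = D - A. L is symmetric positive semidefinite, so every eigenvalue is real and nonnegative. The single zero eigenvalue shows the graph is connected. The eigenvalues sum to 6, which equals trace(L) = 2|E|.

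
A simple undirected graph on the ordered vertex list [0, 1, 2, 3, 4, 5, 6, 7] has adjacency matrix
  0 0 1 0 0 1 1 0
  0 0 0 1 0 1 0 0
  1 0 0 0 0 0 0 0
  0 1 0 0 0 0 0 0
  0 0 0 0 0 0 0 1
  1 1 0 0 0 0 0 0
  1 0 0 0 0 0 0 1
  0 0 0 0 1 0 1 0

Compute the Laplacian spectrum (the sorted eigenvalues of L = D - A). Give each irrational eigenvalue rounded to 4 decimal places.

[0, 0.1981, 0.4915, 1.3204, 1.5550, 2.8258, 3.2470, 4.3623]

Reading degrees in the order [0, 1, 2, 3, 4, 5, 6, 7] gives [3, 2, 1, 1, 1, 2, 2, 2]; set D = diag(3, 2, 1, 1, 1, 2, 2, 2) and form L = D - A. L is symmetric positive semidefinite, so every eigenvalue is real and nonnegative. The eigenvalues sum to 14, which equals trace(L) = 2|E|.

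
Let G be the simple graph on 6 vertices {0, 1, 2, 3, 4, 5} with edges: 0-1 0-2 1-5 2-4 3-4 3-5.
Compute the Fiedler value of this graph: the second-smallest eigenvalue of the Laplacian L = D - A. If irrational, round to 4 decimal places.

1

Each diagonal entry of L is the vertex degree and each off-diagonal entry is -1 where an edge is present, 0 otherwise; in the order [0, 1, 2, 3, 4, 5] the diagonal is [2, 2, 2, 2, 2, 2]. The sorted Laplacian eigenvalues are [0, 1, 1, 3, 3, 4]; the algebraic connectivity is the second entry, 1. The largest eigenvalue, 4, is at most the vertex count 6.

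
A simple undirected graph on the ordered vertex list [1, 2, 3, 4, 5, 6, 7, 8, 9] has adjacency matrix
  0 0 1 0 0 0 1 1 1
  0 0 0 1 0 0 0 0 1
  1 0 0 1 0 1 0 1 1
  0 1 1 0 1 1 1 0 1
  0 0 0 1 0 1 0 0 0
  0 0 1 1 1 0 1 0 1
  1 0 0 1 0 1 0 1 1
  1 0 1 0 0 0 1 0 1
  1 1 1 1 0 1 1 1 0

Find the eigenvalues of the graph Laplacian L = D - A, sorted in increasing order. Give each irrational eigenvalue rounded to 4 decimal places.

Each diagonal entry of L is the vertex degree and each off-diagonal entry is -1 where an edge is present, 0 otherwise; in the order [1, 2, 3, 4, 5, 6, 7, 8, 9] the diagonal is [4, 2, 5, 6, 2, 5, 5, 4, 7]. Since every row of L sums to 0, the all-ones vector is in the kernel and 0 is an eigenvalue. The eigenvalues sum to 40, which equals trace(L) = 2|E|. The largest eigenvalue, 8.0961, is at most the vertex count 9.

[0, 1.6660, 1.8709, 4.2538, 5, 5, 6.5605, 7.5526, 8.0961]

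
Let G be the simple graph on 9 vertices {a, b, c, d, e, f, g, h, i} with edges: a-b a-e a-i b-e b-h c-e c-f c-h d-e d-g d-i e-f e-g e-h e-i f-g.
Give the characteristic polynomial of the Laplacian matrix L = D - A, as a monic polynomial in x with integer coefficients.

x^9 - 32x^8 + 428x^7 - 3136x^6 + 13786x^5 - 37232x^4 + 60276x^3 - 53424x^2 + 19845x

Each diagonal entry of L is the vertex degree and each off-diagonal entry is -1 where an edge is present, 0 otherwise; in the order [a, b, c, d, e, f, g, h, i] the diagonal is [3, 3, 3, 3, 8, 3, 3, 3, 3]. L has integer entries, so p(x) = det(xI - L) has integer coefficients. Expanding the determinant yields x^9 - 32x^8 + 428x^7 - 3136x^6 + 13786x^5 - 37232x^4 + 60276x^3 - 53424x^2 + 19845x. Since p(0) = det(-L) = 0, x divides p(x).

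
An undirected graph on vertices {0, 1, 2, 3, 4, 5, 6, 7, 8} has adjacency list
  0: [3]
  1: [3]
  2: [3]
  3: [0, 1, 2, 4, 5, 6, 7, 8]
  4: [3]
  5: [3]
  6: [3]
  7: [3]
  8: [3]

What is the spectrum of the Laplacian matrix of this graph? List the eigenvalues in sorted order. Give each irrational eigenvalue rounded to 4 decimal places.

Each diagonal entry of L is the vertex degree and each off-diagonal entry is -1 where an edge is present, 0 otherwise; in the order [0, 1, 2, 3, 4, 5, 6, 7, 8] the diagonal is [1, 1, 1, 8, 1, 1, 1, 1, 1]. The multiplicity of 0 as a Laplacian eigenvalue equals the number of connected components. The single zero eigenvalue shows the graph is connected. There is one zero in the spectrum, matching the 1 component.

[0, 1, 1, 1, 1, 1, 1, 1, 9]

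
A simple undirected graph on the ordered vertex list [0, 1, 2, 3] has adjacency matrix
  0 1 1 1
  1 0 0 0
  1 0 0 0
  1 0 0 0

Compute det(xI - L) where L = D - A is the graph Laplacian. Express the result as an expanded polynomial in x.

Each diagonal entry of L is the vertex degree and each off-diagonal entry is -1 where an edge is present, 0 otherwise; in the order [0, 1, 2, 3] the diagonal is [3, 1, 1, 1]. The eigenvalues of L are [0, 1, 1, 4]; the characteristic polynomial is the product of (x - lambda_i), which multiplies out to x^4 - 6x^3 + 9x^2 - 4x. The coefficient of x^3 equals -trace(L) = -6, matching the sum of degrees. There is one zero in the spectrum, matching the 1 component. By the matrix-tree theorem the graph has (1/4) * product of the nonzero eigenvalues = 1 spanning tree.

x^4 - 6x^3 + 9x^2 - 4x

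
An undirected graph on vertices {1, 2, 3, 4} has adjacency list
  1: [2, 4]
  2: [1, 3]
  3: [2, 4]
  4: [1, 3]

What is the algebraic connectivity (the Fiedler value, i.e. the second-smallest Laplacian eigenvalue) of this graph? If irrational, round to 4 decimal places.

2

With the vertex order [1, 2, 3, 4], the degrees are [2, 2, 2, 2], giving D = diag(2, 2, 2, 2) and L = D - A. Computing the eigenvalues of L and sorting gives [0, 2, 2, 4]. The Fiedler value lambda_2 = 2 is strictly positive, so the graph is connected. The eigenvalues sum to 8, which equals trace(L) = 2|E|.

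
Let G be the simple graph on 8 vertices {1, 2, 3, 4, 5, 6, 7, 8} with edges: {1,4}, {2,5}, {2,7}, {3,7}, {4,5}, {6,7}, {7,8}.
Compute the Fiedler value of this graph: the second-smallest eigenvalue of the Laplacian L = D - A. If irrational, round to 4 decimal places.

Reading degrees in the order [1, 2, 3, 4, 5, 6, 7, 8] gives [1, 2, 1, 2, 2, 1, 4, 1]; set D = diag(1, 2, 1, 2, 2, 1, 4, 1) and form L = D - A. The sorted Laplacian eigenvalues are [0, 0.2023, 1, 1, 1, 2.2472, 3.4527, 5.0979]; the algebraic connectivity is the second entry, 0.2023. By the matrix-tree theorem the graph has (1/8) * product of the nonzero eigenvalues = 1 spanning tree. The largest eigenvalue, 5.0979, is at most the vertex count 8.

0.2023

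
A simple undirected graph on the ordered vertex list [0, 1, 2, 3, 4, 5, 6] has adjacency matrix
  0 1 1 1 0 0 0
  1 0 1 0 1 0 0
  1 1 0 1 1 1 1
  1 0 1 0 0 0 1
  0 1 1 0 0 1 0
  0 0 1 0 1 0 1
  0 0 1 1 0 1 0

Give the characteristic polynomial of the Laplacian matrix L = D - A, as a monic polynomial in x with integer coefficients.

x^7 - 24x^6 + 231x^5 - 1140x^4 + 3036x^3 - 4128x^2 + 2240x

Reading degrees in the order [0, 1, 2, 3, 4, 5, 6] gives [3, 3, 6, 3, 3, 3, 3]; set D = diag(3, 3, 6, 3, 3, 3, 3) and form L = D - A. L has integer entries, so p(x) = det(xI - L) has integer coefficients. Expanding the determinant yields x^7 - 24x^6 + 231x^5 - 1140x^4 + 3036x^3 - 4128x^2 + 2240x. Since p(0) = det(-L) = 0, x divides p(x). By the matrix-tree theorem the graph has (1/7) * product of the nonzero eigenvalues = 320 spanning trees.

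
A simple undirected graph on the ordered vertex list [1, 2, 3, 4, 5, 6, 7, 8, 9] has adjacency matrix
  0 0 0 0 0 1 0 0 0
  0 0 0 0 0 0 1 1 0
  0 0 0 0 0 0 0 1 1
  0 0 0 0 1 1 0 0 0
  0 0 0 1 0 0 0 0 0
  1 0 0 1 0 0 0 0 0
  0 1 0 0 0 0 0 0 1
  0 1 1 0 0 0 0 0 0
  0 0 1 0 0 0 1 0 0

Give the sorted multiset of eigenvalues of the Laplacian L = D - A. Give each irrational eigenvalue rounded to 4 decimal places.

[0, 0, 0.5858, 1.3820, 1.3820, 2, 3.4142, 3.6180, 3.6180]

With the vertex order [1, 2, 3, 4, 5, 6, 7, 8, 9], the degrees are [1, 2, 2, 2, 1, 2, 2, 2, 2], giving D = diag(1, 2, 2, 2, 1, 2, 2, 2, 2) and L = D - A. Diagonalising L (or applying a numerical eigensolver to the 9x9 matrix) gives the spectrum above. The 2 zero eigenvalues correspond to the 2 connected components. The largest eigenvalue, 3.6180, is at most the vertex count 9.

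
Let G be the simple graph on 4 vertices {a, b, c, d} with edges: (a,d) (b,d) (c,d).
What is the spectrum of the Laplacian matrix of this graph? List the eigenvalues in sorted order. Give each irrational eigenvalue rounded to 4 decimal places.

[0, 1, 1, 4]

With the vertex order [a, b, c, d], the degrees are [1, 1, 1, 3], giving D = diag(1, 1, 1, 3) and L = D - A. Diagonalising L (or applying a numerical eigensolver to the 4x4 matrix) gives the spectrum above. The single zero eigenvalue shows the graph is connected. There is one zero in the spectrum, matching the 1 component. The largest eigenvalue, 4, is at most the vertex count 4.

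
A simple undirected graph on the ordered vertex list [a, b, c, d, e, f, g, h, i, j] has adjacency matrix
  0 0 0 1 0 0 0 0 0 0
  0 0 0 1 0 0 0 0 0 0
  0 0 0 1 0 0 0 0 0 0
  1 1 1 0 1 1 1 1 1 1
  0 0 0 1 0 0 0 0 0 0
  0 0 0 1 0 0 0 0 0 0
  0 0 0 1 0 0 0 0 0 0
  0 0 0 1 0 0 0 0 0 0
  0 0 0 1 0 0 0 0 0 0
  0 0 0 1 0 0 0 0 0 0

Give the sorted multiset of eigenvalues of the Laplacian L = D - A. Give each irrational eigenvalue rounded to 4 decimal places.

[0, 1, 1, 1, 1, 1, 1, 1, 1, 10]

Each diagonal entry of L is the vertex degree and each off-diagonal entry is -1 where an edge is present, 0 otherwise; in the order [a, b, c, d, e, f, g, h, i, j] the diagonal is [1, 1, 1, 9, 1, 1, 1, 1, 1, 1]. Since every row of L sums to 0, the all-ones vector is in the kernel and 0 is an eigenvalue. The single zero eigenvalue shows the graph is connected. The largest eigenvalue, 10, is at most the vertex count 10.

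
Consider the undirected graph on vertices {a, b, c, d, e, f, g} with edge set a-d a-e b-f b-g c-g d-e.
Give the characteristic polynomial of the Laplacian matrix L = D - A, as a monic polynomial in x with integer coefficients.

x^7 - 12x^6 + 55x^5 - 118x^4 + 114x^3 - 36x^2

Reading degrees in the order [a, b, c, d, e, f, g] gives [2, 2, 1, 2, 2, 1, 2]; set D = diag(2, 2, 1, 2, 2, 1, 2) and form L = D - A. Computing det(xI - L) by cofactor expansion (or equivalently via sum-over-permutations) gives x^7 - 12x^6 + 55x^5 - 118x^4 + 114x^3 - 36x^2. The constant term is 0 because L is singular (the all-ones vector lies in its kernel). There are 2 zeros in the spectrum, matching the 2 components. The largest eigenvalue, 3.4142, is at most the vertex count 7.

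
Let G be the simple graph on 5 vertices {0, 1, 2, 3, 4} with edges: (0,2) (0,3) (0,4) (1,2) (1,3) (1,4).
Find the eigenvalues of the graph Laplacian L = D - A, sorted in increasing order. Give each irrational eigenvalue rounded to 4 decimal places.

[0, 2, 2, 3, 5]

Reading degrees in the order [0, 1, 2, 3, 4] gives [3, 3, 2, 2, 2]; set D = diag(3, 3, 2, 2, 2) and form L = D - A. L is symmetric positive semidefinite, so every eigenvalue is real and nonnegative. The single zero eigenvalue shows the graph is connected. There is one zero in the spectrum, matching the 1 component. By the matrix-tree theorem the graph has (1/5) * product of the nonzero eigenvalues = 12 spanning trees.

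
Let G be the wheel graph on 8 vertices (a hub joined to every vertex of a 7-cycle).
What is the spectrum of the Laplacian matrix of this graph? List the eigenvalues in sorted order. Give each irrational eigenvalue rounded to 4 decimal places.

The graph has 8 vertices and degree multiset [7, 3, 3, 3, 3, 3, 3, 3]; D is the diagonal matrix of degrees and L = D - A. The multiplicity of 0 as a Laplacian eigenvalue equals the number of connected components. The single zero eigenvalue shows the graph is connected. The eigenvalues sum to 28, which equals trace(L) = 2|E|.

[0, 1.7530, 1.7530, 3.4450, 3.4450, 4.8019, 4.8019, 8]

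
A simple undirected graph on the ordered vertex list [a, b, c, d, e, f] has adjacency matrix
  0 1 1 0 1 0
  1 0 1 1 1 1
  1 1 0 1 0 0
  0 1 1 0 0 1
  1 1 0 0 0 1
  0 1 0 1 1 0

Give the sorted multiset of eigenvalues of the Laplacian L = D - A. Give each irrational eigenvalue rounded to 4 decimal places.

[0, 2.3820, 2.3820, 4.6180, 4.6180, 6]

With the vertex order [a, b, c, d, e, f], the degrees are [3, 5, 3, 3, 3, 3], giving D = diag(3, 5, 3, 3, 3, 3) and L = D - A. L is symmetric positive semidefinite, so every eigenvalue is real and nonnegative. The single zero eigenvalue shows the graph is connected. There is one zero in the spectrum, matching the 1 component.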